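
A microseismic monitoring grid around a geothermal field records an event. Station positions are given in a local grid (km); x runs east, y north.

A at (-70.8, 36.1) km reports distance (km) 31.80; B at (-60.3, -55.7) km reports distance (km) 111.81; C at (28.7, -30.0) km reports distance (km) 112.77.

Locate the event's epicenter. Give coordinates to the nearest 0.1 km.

Circle about each station: (x + 70.8)² + (y − 36.1)² = 31.80²; (x + 60.3)² + (y + 55.7)² = 111.81²; (x − 28.7)² + (y + 30.0)² = 112.77².
Subtracting the A equation from the B and C equations removes the quadratic terms:
21.0 x − 183.6 y = -11067.51
199.0 x − 132.2 y = -16297.99
Solving the 2×2 system: x ≈ -45.3, y ≈ 55.1 km.
Check against A (with the unrounded x, y): √((x + 70.8)²+(y − 36.1)²) = 31.80 ≈ 31.80 km. ✓

x ≈ -45.3 km, y ≈ 55.1 km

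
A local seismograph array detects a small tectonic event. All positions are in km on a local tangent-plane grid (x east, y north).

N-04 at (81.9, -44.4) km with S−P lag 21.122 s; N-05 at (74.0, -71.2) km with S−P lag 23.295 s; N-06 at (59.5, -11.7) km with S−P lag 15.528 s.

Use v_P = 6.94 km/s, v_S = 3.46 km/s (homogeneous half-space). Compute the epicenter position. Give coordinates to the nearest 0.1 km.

x ≈ -22.3 km, y ≈ 57.5 km

Distance from S−P lag: d = Δt · v_P v_S / (v_P − v_S) = Δt · (6.94·3.46)/(6.94−3.46) ≈ 6.9001·Δt.
So d_N-04 = 145.74, d_N-05 = 160.74, d_N-06 = 107.14 km.
Circle about each station: (x − 81.9)² + (y + 44.4)² = 145.74²; (x − 74.0)² + (y + 71.2)² = 160.74²; (x − 59.5)² + (y + 11.7)² = 107.14².
Subtracting pairs of circle equations eliminates x²+y² and gives linear equations (the radical axes):
-15.8 x − 53.6 y = -2730.73
-44.8 x + 65.4 y = 4759.34
Solving the 2×2 system: x ≈ -22.3, y ≈ 57.5 km.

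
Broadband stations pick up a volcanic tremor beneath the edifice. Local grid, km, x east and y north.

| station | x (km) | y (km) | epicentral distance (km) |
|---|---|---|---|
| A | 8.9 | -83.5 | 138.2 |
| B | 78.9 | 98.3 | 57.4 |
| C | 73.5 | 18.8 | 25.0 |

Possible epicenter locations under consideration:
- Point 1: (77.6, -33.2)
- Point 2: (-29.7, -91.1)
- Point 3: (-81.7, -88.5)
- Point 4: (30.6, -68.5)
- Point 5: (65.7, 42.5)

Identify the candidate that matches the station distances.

Point 5

For each candidate, compare |candidate − station| to the reported distance:
Point 1: residuals A 53.1, B 74.1, C 27.2 → max 74.1 km
Point 2: residuals A 98.9, B 160.9, C 125.8 → max 160.9 km
Point 3: residuals A 47.5, B 188.9, C 163.7 → max 188.9 km
Point 4: residuals A 111.8, B 116.3, C 72.3 → max 116.3 km
Point 5: residuals A 0.0, B 0.1, C 0.0 → max 0.1 km
Only Point 5 has all residuals ≈ 0.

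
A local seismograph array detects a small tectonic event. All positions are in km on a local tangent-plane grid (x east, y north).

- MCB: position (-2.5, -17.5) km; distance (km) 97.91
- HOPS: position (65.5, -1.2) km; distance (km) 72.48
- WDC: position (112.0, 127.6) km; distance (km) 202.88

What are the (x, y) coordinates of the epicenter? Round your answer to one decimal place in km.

(78.5, -72.5)

Circle about each station: (x + 2.5)² + (y + 17.5)² = 97.91²; (x − 65.5)² + (y + 1.2)² = 72.48²; (x − 112.0)² + (y − 127.6)² = 202.88².
Subtracting the MCB equation from the HOPS and WDC equations removes the quadratic terms:
136.0 x + 32.6 y = 8312.21
229.0 x + 290.2 y = -3060.67
Solving the 2×2 system: x ≈ 78.5, y ≈ -72.5 km.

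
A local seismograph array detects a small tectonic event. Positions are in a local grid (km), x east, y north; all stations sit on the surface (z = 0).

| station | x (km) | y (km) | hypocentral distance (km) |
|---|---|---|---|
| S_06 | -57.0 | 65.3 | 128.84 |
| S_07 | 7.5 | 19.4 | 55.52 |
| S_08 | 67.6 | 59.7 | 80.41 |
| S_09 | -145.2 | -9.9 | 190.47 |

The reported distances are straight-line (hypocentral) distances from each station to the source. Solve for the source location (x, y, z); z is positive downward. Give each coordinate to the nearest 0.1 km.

Each station gives a sphere (x−x_i)² + (y−y_i)² + z² = d_i² (stations at z=0).
Subtracting the S_06 sphere from S_07 and S_08: z² cancels, leaving linear equations in x and y:
129.0 x − 91.8 y = 6436.80
249.2 x − 11.2 y = 10754.74
Solving: x ≈ 42.703, y ≈ -10.111 km (keep extra digits for the depth step; rounded: 42.7, -10.1).
Then from the S_06 sphere: z² = 128.84² − (x + 57.0)² − (y − 65.3)² with x = 42.703, y = -10.111, so z ≈ 31.181 ≈ 31.2 km.

(42.7, -10.1, 31.2)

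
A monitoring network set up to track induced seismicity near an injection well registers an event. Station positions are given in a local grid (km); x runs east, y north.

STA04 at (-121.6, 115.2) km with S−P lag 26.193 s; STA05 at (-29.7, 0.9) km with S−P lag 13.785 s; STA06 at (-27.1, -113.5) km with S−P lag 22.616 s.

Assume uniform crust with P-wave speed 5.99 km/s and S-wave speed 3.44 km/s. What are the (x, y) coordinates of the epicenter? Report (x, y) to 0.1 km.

Distance from S−P lag: d = Δt · v_P v_S / (v_P − v_S) = Δt · (5.99·3.44)/(5.99−3.44) ≈ 8.0806·Δt.
So d_STA04 = 211.66, d_STA05 = 111.39, d_STA06 = 182.75 km.
Circle about each station: (x + 121.6)² + (y − 115.2)² = 211.66²; (x + 29.7)² + (y − 0.9)² = 111.39²; (x + 27.1)² + (y + 113.5)² = 182.75².
Subtracting the STA04 equation from the STA05 and STA06 equations removes the quadratic terms:
183.8 x − 228.6 y = 5217.52
189.0 x − 457.4 y = -3038.55
Solving the 2×2 system: x ≈ 75.4, y ≈ 37.8 km.

75.4 km east, 37.8 km north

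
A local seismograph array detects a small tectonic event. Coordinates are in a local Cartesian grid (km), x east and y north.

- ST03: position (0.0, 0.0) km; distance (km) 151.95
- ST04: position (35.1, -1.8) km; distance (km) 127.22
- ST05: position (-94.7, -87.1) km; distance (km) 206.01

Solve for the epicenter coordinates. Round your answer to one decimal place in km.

Circle about each station: x² + y² = 151.95²; (x − 35.1)² + (y + 1.8)² = 127.22²; (x + 94.7)² + (y + 87.1)² = 206.01².
Subtracting the ST03 equation from the ST04 and ST05 equations removes the quadratic terms:
70.2 x − 3.6 y = 8139.12
-189.4 x − 174.2 y = -2796.82
Solving the 2×2 system: x ≈ 110.6, y ≈ -104.2 km.

(110.6, -104.2)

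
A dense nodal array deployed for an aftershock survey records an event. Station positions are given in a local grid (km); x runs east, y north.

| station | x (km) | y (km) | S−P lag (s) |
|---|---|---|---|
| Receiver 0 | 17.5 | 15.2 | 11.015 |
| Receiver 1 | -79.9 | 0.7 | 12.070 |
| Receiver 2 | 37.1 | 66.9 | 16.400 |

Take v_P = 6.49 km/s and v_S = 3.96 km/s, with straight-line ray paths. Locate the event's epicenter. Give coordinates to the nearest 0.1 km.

x ≈ -3.0 km, y ≈ -94.8 km

Distance from S−P lag: d = Δt · v_P v_S / (v_P − v_S) = Δt · (6.49·3.96)/(6.49−3.96) ≈ 10.1583·Δt.
So d_Receiver 0 = 111.89, d_Receiver 1 = 122.61, d_Receiver 2 = 166.60 km.
Circle about each station: (x − 17.5)² + (y − 15.2)² = 111.89²; (x + 79.9)² + (y − 0.7)² = 122.61²; (x − 37.1)² + (y − 66.9)² = 166.60².
Subtracting pairs of circle equations eliminates x²+y² and gives linear equations (the radical axes):
-194.8 x − 29.0 y = 3333.37
39.2 x + 103.4 y = -9921.46
Solving the 2×2 system: x ≈ -3.0, y ≈ -94.8 km.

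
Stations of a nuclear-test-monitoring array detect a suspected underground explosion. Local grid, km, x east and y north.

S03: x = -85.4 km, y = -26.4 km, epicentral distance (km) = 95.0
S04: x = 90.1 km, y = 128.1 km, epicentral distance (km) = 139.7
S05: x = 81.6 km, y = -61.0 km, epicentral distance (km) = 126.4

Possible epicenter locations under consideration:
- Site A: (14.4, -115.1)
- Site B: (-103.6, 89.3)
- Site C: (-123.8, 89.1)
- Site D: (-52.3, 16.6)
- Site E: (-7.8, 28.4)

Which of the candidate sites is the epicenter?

Site E

For each candidate, compare |candidate − station| to the reported distance:
Site A: residuals S03 38.5, S04 115.0, S05 40.1 → max 115.0 km
Site B: residuals S03 22.1, S04 57.8, S05 112.1 → max 112.1 km
Site C: residuals S03 26.7, S04 77.7, S05 128.0 → max 128.0 km
Site D: residuals S03 40.7, S04 41.2, S05 28.4 → max 41.2 km
Site E: residuals S03 0.0, S04 0.0, S05 0.0 → max 0.0 km
Only Site E has all residuals ≈ 0.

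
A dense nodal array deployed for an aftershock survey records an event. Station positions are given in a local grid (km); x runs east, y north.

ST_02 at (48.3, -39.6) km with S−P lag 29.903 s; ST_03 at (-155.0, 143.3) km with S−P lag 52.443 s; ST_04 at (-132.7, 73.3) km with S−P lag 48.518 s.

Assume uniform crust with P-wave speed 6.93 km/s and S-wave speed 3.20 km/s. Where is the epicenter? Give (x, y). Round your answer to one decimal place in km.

154.2 km east, 103.2 km north

Distance from S−P lag: d = Δt · v_P v_S / (v_P − v_S) = Δt · (6.93·3.20)/(6.93−3.20) ≈ 5.9453·Δt.
So d_ST_02 = 177.78, d_ST_03 = 311.79, d_ST_04 = 288.45 km.
Circle about each station: (x − 48.3)² + (y + 39.6)² = 177.78²; (x + 155.0)² + (y − 143.3)² = 311.79²; (x + 132.7)² + (y − 73.3)² = 288.45².
Subtracting pairs of circle equations eliminates x²+y² and gives linear equations (the radical axes):
-406.6 x + 365.8 y = -24948.44
-362.0 x + 225.8 y = -32516.54
Solving the 2×2 system: x ≈ 154.2, y ≈ 103.2 km.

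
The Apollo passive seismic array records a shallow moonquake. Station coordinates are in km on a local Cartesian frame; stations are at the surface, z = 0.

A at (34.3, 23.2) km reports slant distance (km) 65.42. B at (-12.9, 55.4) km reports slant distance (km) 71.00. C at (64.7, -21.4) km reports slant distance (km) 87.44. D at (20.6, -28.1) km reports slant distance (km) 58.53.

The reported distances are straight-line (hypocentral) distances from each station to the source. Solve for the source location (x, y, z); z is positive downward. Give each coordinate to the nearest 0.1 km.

Each station gives a sphere (x−x_i)² + (y−y_i)² + z² = d_i² (stations at z=0).
Subtracting the A sphere from B and C: z² cancels, leaving linear equations in x and y:
-94.4 x + 64.4 y = 759.62
60.8 x − 89.2 y = -436.66
Solving: x ≈ -8.799, y ≈ -1.102 km (keep extra digits for the depth step; rounded: -8.8, -1.1).
Then from the A sphere: z² = 65.42² − (x − 34.3)² − (y − 23.2)² with x = -8.799, y = -1.102, so z ≈ 42.798 ≈ 42.8 km.
Check against D (with the unrounded solution): distance 58.52 ≈ 58.53 km. ✓

(-8.8, -1.1, 42.8)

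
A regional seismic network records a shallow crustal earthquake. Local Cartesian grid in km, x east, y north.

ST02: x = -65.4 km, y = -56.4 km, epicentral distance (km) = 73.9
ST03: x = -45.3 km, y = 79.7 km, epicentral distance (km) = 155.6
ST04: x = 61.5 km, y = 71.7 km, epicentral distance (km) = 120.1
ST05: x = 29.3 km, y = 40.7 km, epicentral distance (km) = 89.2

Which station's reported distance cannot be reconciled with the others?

ST02

Solve using three stations at a time. Using ST03, ST04, ST05 (subtract circle equations pairwise → linear system) gives (x, y) ≈ (44.7, -47.4).
Distances from that point to each station vs reported:
  ST02: calculated 110.5 vs reported 73.9 → residual 36.6 km
  ST03: calculated 155.7 vs reported 155.6 → residual 0.1 km
  ST04: calculated 120.3 vs reported 120.1 → residual 0.2 km
  ST05: calculated 89.4 vs reported 89.2 → residual 0.2 km
ST03, ST04, ST05 are mutually consistent (residuals ≈ 0); ST02 is off by 36.6 km.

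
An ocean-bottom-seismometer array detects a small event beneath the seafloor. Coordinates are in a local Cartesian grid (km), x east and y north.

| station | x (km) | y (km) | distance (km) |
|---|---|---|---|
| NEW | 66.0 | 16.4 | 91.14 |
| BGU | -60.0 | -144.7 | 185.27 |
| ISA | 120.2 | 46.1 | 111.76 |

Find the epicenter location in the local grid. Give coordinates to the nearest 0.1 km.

Circle about each station: (x − 66.0)² + (y − 16.4)² = 91.14²; (x + 60.0)² + (y + 144.7)² = 185.27²; (x − 120.2)² + (y − 46.1)² = 111.76².
Subtracting the NEW equation from the BGU and ISA equations removes the quadratic terms:
-252.0 x − 322.2 y = -6105.34
108.4 x + 59.4 y = 7764.49
Solving the 2×2 system: x ≈ 107.2, y ≈ -64.9 km.
Check against NEW (with the unrounded x, y): √((x − 66.0)²+(y − 16.4)²) = 91.12 ≈ 91.14 km. ✓

(107.2, -64.9)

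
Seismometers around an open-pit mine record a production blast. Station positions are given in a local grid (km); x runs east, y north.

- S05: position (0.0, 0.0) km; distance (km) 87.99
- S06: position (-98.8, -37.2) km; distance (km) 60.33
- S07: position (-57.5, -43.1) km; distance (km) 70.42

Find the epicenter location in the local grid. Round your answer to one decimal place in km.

Circle about each station: x² + y² = 87.99²; (x + 98.8)² + (y + 37.2)² = 60.33²; (x + 57.5)² + (y + 43.1)² = 70.42².
Subtracting pairs of circle equations eliminates x²+y² and gives linear equations (the radical axes):
-197.6 x − 74.4 y = 15247.81
-115.0 x − 86.2 y = 7947.12
Solving the 2×2 system: x ≈ -85.3, y ≈ 21.6 km.

-85.3 km east, 21.6 km north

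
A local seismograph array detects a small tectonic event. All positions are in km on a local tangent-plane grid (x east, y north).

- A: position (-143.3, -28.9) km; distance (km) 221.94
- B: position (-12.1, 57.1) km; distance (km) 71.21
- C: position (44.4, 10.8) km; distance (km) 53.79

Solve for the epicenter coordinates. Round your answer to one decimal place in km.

(58.9, 62.6)

Circle about each station: (x + 143.3)² + (y + 28.9)² = 221.94²; (x + 12.1)² + (y − 57.1)² = 71.21²; (x − 44.4)² + (y − 10.8)² = 53.79².
Subtracting the A equation from the B and C equations removes the quadratic terms:
262.4 x + 172.0 y = 26223.22
375.4 x + 79.4 y = 27081.90
Solving the 2×2 system: x ≈ 58.9, y ≈ 62.6 km.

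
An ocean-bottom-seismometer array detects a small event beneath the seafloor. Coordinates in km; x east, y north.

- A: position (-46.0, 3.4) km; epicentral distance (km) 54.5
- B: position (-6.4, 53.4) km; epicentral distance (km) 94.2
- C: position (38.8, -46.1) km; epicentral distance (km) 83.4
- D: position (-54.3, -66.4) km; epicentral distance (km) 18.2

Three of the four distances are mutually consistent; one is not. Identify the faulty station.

B

Solve using three stations at a time. Using A, C, D (subtract circle equations pairwise → linear system) gives (x, y) ≈ (-44.5, -51.1).
Distances from that point to each station vs reported:
  A: calculated 54.5 vs reported 54.5 → residual 0.0 km
  B: calculated 111.2 vs reported 94.2 → residual 17.0 km
  C: calculated 83.4 vs reported 83.4 → residual 0.0 km
  D: calculated 18.2 vs reported 18.2 → residual 0.0 km
A, C, D are mutually consistent (residuals ≈ 0); B is off by 17.0 km.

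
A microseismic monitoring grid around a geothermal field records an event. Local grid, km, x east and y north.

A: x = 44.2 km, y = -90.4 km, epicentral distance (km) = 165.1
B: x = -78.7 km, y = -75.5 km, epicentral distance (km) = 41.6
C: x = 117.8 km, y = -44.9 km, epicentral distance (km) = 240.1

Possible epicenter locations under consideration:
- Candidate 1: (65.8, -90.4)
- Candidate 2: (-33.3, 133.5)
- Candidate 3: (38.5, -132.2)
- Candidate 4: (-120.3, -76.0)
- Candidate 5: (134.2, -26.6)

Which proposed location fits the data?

For each candidate, compare |candidate − station| to the reported distance:
Candidate 1: residuals A 143.5, B 103.7, C 171.0 → max 171.0 km
Candidate 2: residuals A 71.8, B 172.3, C 6.3 → max 172.3 km
Candidate 3: residuals A 122.9, B 88.6, C 122.2 → max 122.9 km
Candidate 4: residuals A 0.0, B 0.0, C 0.0 → max 0.0 km
Candidate 5: residuals A 54.8, B 176.8, C 215.5 → max 215.5 km
Only Candidate 4 has all residuals ≈ 0.

Candidate 4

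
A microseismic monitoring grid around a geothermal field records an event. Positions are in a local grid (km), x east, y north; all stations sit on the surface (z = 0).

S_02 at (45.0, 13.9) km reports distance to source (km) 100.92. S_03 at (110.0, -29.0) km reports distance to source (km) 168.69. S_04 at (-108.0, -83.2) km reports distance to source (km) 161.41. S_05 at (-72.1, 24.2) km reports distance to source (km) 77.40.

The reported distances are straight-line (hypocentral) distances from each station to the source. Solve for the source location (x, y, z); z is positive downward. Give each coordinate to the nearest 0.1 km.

Each station gives a sphere (x−x_i)² + (y−y_i)² + z² = d_i² (stations at z=0).
Subtracting the S_02 sphere from S_03 and S_04: z² cancels, leaving linear equations in x and y:
130.0 x − 85.8 y = -7548.68
-306.0 x − 194.2 y = 499.69
Solving: x ≈ -29.297, y ≈ 43.590 km (keep extra digits for the depth step; rounded: -29.3, 43.6).
Then from the S_02 sphere: z² = 100.92² − (x − 45.0)² − (y − 13.9)² with x = -29.297, y = 43.590, so z ≈ 61.509 ≈ 61.5 km.
Check against S_05 (with the unrounded solution): distance 77.40 ≈ 77.40 km. ✓

x ≈ -29.3 km, y ≈ 43.6 km, depth ≈ 61.5 km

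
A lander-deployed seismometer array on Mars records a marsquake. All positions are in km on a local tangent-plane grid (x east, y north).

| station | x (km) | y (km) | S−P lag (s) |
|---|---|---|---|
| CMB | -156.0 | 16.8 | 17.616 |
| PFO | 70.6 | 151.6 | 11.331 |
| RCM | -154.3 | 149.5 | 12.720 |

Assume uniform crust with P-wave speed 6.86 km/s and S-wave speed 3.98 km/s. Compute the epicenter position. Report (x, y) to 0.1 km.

Distance from S−P lag: d = Δt · v_P v_S / (v_P − v_S) = Δt · (6.86·3.98)/(6.86−3.98) ≈ 9.4801·Δt.
So d_CMB = 167.00, d_PFO = 107.42, d_RCM = 120.59 km.
Circle about each station: (x + 156.0)² + (y − 16.8)² = 167.00²; (x − 70.6)² + (y − 151.6)² = 107.42²; (x + 154.3)² + (y − 149.5)² = 120.59².
Subtracting the CMB equation from the PFO and RCM equations removes the quadratic terms:
453.2 x + 269.6 y = 19698.62
3.4 x + 265.4 y = 34887.55
Solving the 2×2 system: x ≈ -35.0, y ≈ 131.9 km.

-35.0 km east, 131.9 km north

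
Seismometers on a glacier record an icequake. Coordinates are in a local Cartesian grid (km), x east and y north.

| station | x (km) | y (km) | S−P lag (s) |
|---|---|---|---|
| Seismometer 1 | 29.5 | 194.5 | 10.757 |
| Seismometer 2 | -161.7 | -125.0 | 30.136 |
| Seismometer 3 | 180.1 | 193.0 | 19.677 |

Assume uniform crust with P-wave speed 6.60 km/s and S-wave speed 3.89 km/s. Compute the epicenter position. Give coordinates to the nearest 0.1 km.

Distance from S−P lag: d = Δt · v_P v_S / (v_P − v_S) = Δt · (6.60·3.89)/(6.60−3.89) ≈ 9.4738·Δt.
So d_Seismometer 1 = 101.91, d_Seismometer 2 = 285.50, d_Seismometer 3 = 186.42 km.
Circle about each station: (x − 29.5)² + (y − 194.5)² = 101.91²; (x + 161.7)² + (y + 125.0)² = 285.50²; (x − 180.1)² + (y − 193.0)² = 186.42².
Subtracting the Seismometer 1 equation from the Seismometer 2 and Seismometer 3 equations removes the quadratic terms:
-382.4 x − 639.0 y = -68053.21
301.2 x − 3.0 y = 6617.74
Solving the 2×2 system: x ≈ 22.9, y ≈ 92.8 km.
Check against Seismometer 1 (with the unrounded x, y): √((x − 29.5)²+(y − 194.5)²) = 101.92 ≈ 101.91 km. ✓

22.9 km east, 92.8 km north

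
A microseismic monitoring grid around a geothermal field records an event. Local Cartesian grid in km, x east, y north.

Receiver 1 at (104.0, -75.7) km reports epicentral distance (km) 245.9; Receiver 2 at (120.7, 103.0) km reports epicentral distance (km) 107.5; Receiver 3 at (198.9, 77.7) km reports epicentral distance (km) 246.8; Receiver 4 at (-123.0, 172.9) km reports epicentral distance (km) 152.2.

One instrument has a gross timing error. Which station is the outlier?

Solve using three stations at a time. Using Receiver 1, Receiver 2, Receiver 4 (subtract circle equations pairwise → linear system) gives (x, y) ≈ (28.5, 158.3).
Distances from that point to each station vs reported:
  Receiver 1: calculated 245.9 vs reported 245.9 → residual 0.0 km
  Receiver 2: calculated 107.5 vs reported 107.5 → residual 0.0 km
  Receiver 3: calculated 188.5 vs reported 246.8 → residual 58.3 km
  Receiver 4: calculated 152.2 vs reported 152.2 → residual 0.0 km
Receiver 1, Receiver 2, Receiver 4 are mutually consistent (residuals ≈ 0); Receiver 3 is off by 58.3 km.

Receiver 3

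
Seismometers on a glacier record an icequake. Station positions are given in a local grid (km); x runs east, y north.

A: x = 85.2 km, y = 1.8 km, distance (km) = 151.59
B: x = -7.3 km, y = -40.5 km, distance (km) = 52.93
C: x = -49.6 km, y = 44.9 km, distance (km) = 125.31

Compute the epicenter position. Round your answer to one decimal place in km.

Circle about each station: (x − 85.2)² + (y − 1.8)² = 151.59²; (x + 7.3)² + (y + 40.5)² = 52.93²; (x + 49.6)² + (y − 44.9)² = 125.31².
Subtracting the A equation from the B and C equations removes the quadratic terms:
-185.0 x − 84.6 y = 14609.20
-269.6 x + 86.2 y = 4490.82
Solving the 2×2 system: x ≈ -42.3, y ≈ -80.2 km.

(-42.3, -80.2)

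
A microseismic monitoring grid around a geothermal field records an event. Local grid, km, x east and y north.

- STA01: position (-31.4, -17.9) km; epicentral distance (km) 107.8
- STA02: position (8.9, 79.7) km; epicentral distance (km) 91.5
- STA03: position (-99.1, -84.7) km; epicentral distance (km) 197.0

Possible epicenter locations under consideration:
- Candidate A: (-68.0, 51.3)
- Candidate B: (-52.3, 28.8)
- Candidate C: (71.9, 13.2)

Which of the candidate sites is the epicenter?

Candidate C

For each candidate, compare |candidate − station| to the reported distance:
Candidate A: residuals STA01 29.5, STA02 9.5, STA03 57.5 → max 57.5 km
Candidate B: residuals STA01 56.6, STA02 11.9, STA03 74.2 → max 74.2 km
Candidate C: residuals STA01 0.1, STA02 0.1, STA03 0.0 → max 0.1 km
Only Candidate C has all residuals ≈ 0.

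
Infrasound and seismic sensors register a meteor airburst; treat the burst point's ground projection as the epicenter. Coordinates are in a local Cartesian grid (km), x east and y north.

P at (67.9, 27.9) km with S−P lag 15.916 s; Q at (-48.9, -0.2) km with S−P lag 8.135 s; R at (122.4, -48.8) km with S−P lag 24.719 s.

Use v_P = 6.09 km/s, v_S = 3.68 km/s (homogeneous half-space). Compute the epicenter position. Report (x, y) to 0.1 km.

Distance from S−P lag: d = Δt · v_P v_S / (v_P − v_S) = Δt · (6.09·3.68)/(6.09−3.68) ≈ 9.2993·Δt.
So d_P = 148.01, d_Q = 75.65, d_R = 229.87 km.
Circle about each station: (x − 67.9)² + (y − 27.9)² = 148.01²; (x + 48.9)² + (y + 0.2)² = 75.65²; (x − 122.4)² + (y + 48.8)² = 229.87².
Subtracting the P equation from the Q and R equations removes the quadratic terms:
-233.6 x − 56.2 y = 13186.47
109.0 x − 153.4 y = -18958.88
Solving the 2×2 system: x ≈ -73.6, y ≈ 71.3 km.

-73.6 km east, 71.3 km north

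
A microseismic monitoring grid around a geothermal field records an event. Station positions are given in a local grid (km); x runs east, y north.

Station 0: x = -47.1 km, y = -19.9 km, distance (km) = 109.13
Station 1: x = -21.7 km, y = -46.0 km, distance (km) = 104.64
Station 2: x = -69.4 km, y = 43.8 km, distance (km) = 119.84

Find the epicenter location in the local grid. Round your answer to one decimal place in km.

49.7 km east, 30.5 km north

Circle about each station: (x + 47.1)² + (y + 19.9)² = 109.13²; (x + 21.7)² + (y + 46.0)² = 104.64²; (x + 69.4)² + (y − 43.8)² = 119.84².
Subtracting pairs of circle equations eliminates x²+y² and gives linear equations (the radical axes):
50.8 x − 52.2 y = 932.30
-44.6 x + 127.4 y = 1668.11
Solving the 2×2 system: x ≈ 49.7, y ≈ 30.5 km.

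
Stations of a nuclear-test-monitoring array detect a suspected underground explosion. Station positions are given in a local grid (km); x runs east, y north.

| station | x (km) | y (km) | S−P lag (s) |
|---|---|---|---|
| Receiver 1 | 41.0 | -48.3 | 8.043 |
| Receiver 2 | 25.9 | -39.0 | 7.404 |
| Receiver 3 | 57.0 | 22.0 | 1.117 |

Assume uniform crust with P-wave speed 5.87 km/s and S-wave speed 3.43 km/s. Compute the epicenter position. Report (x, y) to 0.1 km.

48.9 km east, 17.6 km north

Distance from S−P lag: d = Δt · v_P v_S / (v_P − v_S) = Δt · (5.87·3.43)/(5.87−3.43) ≈ 8.2517·Δt.
So d_Receiver 1 = 66.37, d_Receiver 2 = 61.10, d_Receiver 3 = 9.22 km.
Circle about each station: (x − 41.0)² + (y + 48.3)² = 66.37²; (x − 25.9)² + (y + 39.0)² = 61.10²; (x − 57.0)² + (y − 22.0)² = 9.22².
Subtracting the Receiver 1 equation from the Receiver 2 and Receiver 3 equations removes the quadratic terms:
-30.2 x + 18.6 y = -1150.31
32.0 x + 140.6 y = 4039.08
Solving the 2×2 system: x ≈ 48.9, y ≈ 17.6 km.
Check against Receiver 1 (with the unrounded x, y): √((x − 41.0)²+(y + 48.3)²) = 66.37 ≈ 66.37 km. ✓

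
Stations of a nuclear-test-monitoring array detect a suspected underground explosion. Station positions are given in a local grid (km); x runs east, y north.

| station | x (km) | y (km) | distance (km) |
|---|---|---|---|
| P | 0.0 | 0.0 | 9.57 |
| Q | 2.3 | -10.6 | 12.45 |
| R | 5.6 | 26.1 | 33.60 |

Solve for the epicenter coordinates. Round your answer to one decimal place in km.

Circle about each station: x² + y² = 9.57²; (x − 2.3)² + (y + 10.6)² = 12.45²; (x − 5.6)² + (y − 26.1)² = 33.60².
Subtracting the P equation from the Q and R equations removes the quadratic terms:
4.6 x − 21.2 y = 54.23
11.2 x + 52.2 y = -324.81
Solving the 2×2 system: x ≈ -8.5, y ≈ -4.4 km.

-8.5 km east, -4.4 km north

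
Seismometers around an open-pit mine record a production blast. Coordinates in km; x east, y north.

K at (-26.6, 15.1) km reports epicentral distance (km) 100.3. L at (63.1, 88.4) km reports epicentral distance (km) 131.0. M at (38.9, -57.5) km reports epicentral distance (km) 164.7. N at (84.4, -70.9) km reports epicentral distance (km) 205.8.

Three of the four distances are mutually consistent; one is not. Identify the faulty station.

K

Solve using three stations at a time. Using L, M, N (subtract circle equations pairwise → linear system) gives (x, y) ≈ (-66.4, 69.1).
Distances from that point to each station vs reported:
  K: calculated 67.1 vs reported 100.3 → residual 33.2 km
  L: calculated 131.0 vs reported 131.0 → residual 0.0 km
  M: calculated 164.7 vs reported 164.7 → residual 0.0 km
  N: calculated 205.8 vs reported 205.8 → residual 0.0 km
L, M, N are mutually consistent (residuals ≈ 0); K is off by 33.2 km.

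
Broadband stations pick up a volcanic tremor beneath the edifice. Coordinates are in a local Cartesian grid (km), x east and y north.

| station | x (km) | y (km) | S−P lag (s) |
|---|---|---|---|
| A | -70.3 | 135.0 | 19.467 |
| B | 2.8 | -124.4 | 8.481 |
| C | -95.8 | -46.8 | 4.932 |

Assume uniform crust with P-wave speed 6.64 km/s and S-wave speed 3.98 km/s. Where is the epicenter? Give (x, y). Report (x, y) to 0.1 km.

Distance from S−P lag: d = Δt · v_P v_S / (v_P − v_S) = Δt · (6.64·3.98)/(6.64−3.98) ≈ 9.9350·Δt.
So d_A = 193.41, d_B = 84.26, d_C = 49.00 km.
Circle about each station: (x + 70.3)² + (y − 135.0)² = 193.41²; (x − 2.8)² + (y + 124.4)² = 84.26²; (x + 95.8)² + (y + 46.8)² = 49.00².
Subtracting the A equation from the B and C equations removes the quadratic terms:
146.2 x − 518.8 y = 22623.79
-51.0 x − 363.6 y = 23207.22
Solving the 2×2 system: x ≈ -47.9, y ≈ -57.1 km.

x ≈ -47.9 km, y ≈ -57.1 km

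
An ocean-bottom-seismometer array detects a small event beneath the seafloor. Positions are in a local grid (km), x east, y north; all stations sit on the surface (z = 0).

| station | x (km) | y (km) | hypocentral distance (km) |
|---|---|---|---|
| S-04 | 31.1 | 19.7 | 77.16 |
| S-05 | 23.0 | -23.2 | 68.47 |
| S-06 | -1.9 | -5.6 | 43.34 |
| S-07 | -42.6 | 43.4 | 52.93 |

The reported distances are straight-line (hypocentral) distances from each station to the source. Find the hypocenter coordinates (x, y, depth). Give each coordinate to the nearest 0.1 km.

Each station gives a sphere (x−x_i)² + (y−y_i)² + z² = d_i² (stations at z=0).
Subtracting the S-04 sphere from S-05 and S-06: z² cancels, leaving linear equations in x and y:
-16.2 x − 85.8 y = 977.46
-66.0 x − 50.6 y = 2754.98
Solving: x ≈ -38.595, y ≈ -4.105 km (keep extra digits for the depth step; rounded: -38.6, -4.1).
Then from the S-04 sphere: z² = 77.16² − (x − 31.1)² − (y − 19.7)² with x = -38.595, y = -4.105, so z ≈ 23.013 ≈ 23.0 km.
Check against S-07 (with the unrounded solution): distance 52.94 ≈ 52.93 km. ✓

(-38.6, -4.1, 23.0)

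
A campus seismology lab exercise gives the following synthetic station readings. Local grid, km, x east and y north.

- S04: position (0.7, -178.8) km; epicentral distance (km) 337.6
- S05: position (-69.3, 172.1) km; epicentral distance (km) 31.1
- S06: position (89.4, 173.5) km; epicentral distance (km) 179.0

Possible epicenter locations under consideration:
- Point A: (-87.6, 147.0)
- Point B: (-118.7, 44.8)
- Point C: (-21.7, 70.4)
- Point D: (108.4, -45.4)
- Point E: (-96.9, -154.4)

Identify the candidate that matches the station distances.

For each candidate, compare |candidate − station| to the reported distance:
Point A: residuals S04 0.0, S05 0.0, S06 0.0 → max 0.0 km
Point B: residuals S04 84.1, S05 105.4, S06 65.7 → max 105.4 km
Point C: residuals S04 87.4, S05 81.2, S06 27.4 → max 87.4 km
Point D: residuals S04 166.2, S05 249.8, S06 40.7 → max 249.8 km
Point E: residuals S04 237.0, S05 296.6, S06 198.1 → max 296.6 km
Only Point A has all residuals ≈ 0.

Point A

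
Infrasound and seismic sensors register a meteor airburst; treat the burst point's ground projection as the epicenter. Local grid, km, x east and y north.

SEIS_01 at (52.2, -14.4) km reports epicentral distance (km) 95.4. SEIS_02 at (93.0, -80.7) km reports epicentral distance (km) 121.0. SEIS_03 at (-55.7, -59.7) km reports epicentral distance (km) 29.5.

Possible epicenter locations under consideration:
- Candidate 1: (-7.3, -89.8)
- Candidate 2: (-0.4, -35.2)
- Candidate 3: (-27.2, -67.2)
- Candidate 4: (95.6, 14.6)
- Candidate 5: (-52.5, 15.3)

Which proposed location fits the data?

For each candidate, compare |candidate − station| to the reported distance:
Candidate 1: residuals SEIS_01 0.6, SEIS_02 20.3, SEIS_03 27.5 → max 27.5 km
Candidate 2: residuals SEIS_01 38.8, SEIS_02 17.1, SEIS_03 31.0 → max 38.8 km
Candidate 3: residuals SEIS_01 0.0, SEIS_02 0.0, SEIS_03 0.0 → max 0.0 km
Candidate 4: residuals SEIS_01 43.2, SEIS_02 25.7, SEIS_03 139.1 → max 139.1 km
Candidate 5: residuals SEIS_01 13.4, SEIS_02 53.3, SEIS_03 45.6 → max 53.3 km
Only Candidate 3 has all residuals ≈ 0.

Candidate 3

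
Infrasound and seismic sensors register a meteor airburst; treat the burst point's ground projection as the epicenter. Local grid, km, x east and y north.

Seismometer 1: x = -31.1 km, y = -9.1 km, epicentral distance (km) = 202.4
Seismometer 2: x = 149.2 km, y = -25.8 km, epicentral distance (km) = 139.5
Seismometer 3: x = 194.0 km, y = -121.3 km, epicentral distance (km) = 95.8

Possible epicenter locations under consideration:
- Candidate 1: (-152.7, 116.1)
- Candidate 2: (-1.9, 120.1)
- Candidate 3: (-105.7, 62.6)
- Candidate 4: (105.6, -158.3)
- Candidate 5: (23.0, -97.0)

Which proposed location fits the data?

Candidate 4

For each candidate, compare |candidate − station| to the reported distance:
Candidate 1: residuals Seismometer 1 27.9, Seismometer 2 194.1, Seismometer 3 324.4 → max 324.4 km
Candidate 2: residuals Seismometer 1 69.9, Seismometer 2 70.5, Seismometer 3 215.1 → max 215.1 km
Candidate 3: residuals Seismometer 1 98.9, Seismometer 2 130.3, Seismometer 3 255.8 → max 255.8 km
Candidate 4: residuals Seismometer 1 0.0, Seismometer 2 0.0, Seismometer 3 0.0 → max 0.0 km
Candidate 5: residuals Seismometer 1 99.2, Seismometer 2 5.4, Seismometer 3 76.9 → max 99.2 km
Only Candidate 4 has all residuals ≈ 0.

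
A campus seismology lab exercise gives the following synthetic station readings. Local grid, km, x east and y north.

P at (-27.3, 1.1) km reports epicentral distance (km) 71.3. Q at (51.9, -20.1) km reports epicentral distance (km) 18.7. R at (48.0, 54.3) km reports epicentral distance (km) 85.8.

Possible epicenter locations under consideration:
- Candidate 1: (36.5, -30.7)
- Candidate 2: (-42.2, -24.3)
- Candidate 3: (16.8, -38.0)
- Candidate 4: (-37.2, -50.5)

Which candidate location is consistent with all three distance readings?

For each candidate, compare |candidate − station| to the reported distance:
Candidate 1: residuals P 0.0, Q 0.0, R 0.0 → max 0.0 km
Candidate 2: residuals P 41.9, Q 75.5, R 33.8 → max 75.5 km
Candidate 3: residuals P 12.4, Q 20.7, R 11.6 → max 20.7 km
Candidate 4: residuals P 18.8, Q 75.4, R 49.3 → max 75.4 km
Only Candidate 1 has all residuals ≈ 0.

Candidate 1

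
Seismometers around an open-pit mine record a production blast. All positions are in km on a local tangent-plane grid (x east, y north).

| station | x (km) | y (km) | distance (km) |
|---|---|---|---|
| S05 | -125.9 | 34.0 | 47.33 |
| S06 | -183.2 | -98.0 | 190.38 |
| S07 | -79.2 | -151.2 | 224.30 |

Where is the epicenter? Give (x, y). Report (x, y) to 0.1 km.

(-98.1, 72.3)

Circle about each station: (x + 125.9)² + (y − 34.0)² = 47.33²; (x + 183.2)² + (y + 98.0)² = 190.38²; (x + 79.2)² + (y + 151.2)² = 224.30².
Subtracting pairs of circle equations eliminates x²+y² and gives linear equations (the radical axes):
-114.6 x − 264.0 y = -7844.99
93.4 x − 370.4 y = -35943.09
Solving the 2×2 system: x ≈ -98.1, y ≈ 72.3 km.
Check against S05 (with the unrounded x, y): √((x + 125.9)²+(y − 34.0)²) = 47.33 ≈ 47.33 km. ✓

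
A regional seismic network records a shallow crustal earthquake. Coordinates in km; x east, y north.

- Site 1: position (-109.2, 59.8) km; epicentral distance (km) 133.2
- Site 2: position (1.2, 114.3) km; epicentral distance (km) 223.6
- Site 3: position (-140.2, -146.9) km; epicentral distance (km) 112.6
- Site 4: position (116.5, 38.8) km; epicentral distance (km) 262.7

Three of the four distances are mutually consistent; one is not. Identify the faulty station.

Site 3

Solve using three stations at a time. Using Site 1, Site 2, Site 4 (subtract circle equations pairwise → linear system) gives (x, y) ≈ (-121.3, -72.6).
Distances from that point to each station vs reported:
  Site 1: calculated 132.9 vs reported 133.2 → residual 0.3 km
  Site 2: calculated 223.4 vs reported 223.6 → residual 0.2 km
  Site 3: calculated 76.7 vs reported 112.6 → residual 35.9 km
  Site 4: calculated 262.6 vs reported 262.7 → residual 0.1 km
Site 1, Site 2, Site 4 are mutually consistent (residuals ≈ 0); Site 3 is off by 35.9 km.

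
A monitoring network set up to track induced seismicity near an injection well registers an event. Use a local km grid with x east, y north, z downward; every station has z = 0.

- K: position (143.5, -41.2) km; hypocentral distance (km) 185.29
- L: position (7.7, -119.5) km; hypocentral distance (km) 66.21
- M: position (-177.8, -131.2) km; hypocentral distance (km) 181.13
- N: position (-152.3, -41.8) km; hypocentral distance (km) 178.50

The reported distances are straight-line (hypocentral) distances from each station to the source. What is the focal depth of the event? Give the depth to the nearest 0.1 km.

Each station gives a sphere (x−x_i)² + (y−y_i)² + z² = d_i² (stations at z=0).
Subtracting the K sphere from L and M: z² cancels, leaving linear equations in x and y:
-271.6 x − 156.6 y = 21998.47
-642.6 x − 180.0 y = 28060.90
Solving: x ≈ -8.399, y ≈ -125.908 km (keep extra digits for the depth step; rounded: -8.4, -125.9).
Then from the K sphere: z² = 185.29² − (x − 143.5)² − (y + 41.2)² with x = -8.399, y = -125.908, so z ≈ 63.903 ≈ 63.9 km.

depth ≈ 63.9 km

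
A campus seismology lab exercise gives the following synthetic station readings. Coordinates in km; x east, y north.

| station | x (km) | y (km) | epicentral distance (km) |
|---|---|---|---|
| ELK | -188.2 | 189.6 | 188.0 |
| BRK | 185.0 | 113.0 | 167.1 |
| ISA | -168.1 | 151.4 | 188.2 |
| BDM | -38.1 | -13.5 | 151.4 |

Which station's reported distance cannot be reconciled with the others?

ELK

Solve using three stations at a time. Using BRK, ISA, BDM (subtract circle equations pairwise → linear system) gives (x, y) ≈ (18.5, 126.9).
Distances from that point to each station vs reported:
  ELK: calculated 216.0 vs reported 188.0 → residual 28.0 km
  BRK: calculated 167.1 vs reported 167.1 → residual 0.0 km
  ISA: calculated 188.2 vs reported 188.2 → residual 0.0 km
  BDM: calculated 151.4 vs reported 151.4 → residual 0.0 km
BRK, ISA, BDM are mutually consistent (residuals ≈ 0); ELK is off by 28.0 km.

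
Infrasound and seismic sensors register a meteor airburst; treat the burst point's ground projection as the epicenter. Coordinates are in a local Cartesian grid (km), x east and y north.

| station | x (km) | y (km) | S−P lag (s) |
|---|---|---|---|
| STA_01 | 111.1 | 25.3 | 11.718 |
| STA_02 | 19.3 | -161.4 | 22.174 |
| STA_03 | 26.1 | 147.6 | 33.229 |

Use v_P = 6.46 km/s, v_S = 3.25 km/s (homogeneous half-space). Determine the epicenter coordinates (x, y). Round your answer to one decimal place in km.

Distance from S−P lag: d = Δt · v_P v_S / (v_P − v_S) = Δt · (6.46·3.25)/(6.46−3.25) ≈ 6.5405·Δt.
So d_STA_01 = 76.64, d_STA_02 = 145.03, d_STA_03 = 217.33 km.
Circle about each station: (x − 111.1)² + (y − 25.3)² = 76.64²; (x − 19.3)² + (y + 161.4)² = 145.03²; (x − 26.1)² + (y − 147.6)² = 217.33².
Subtracting the STA_01 equation from the STA_02 and STA_03 equations removes the quadratic terms:
-183.6 x − 373.4 y = -1720.86
-170.0 x + 244.6 y = -31874.97
Solving the 2×2 system: x ≈ 113.7, y ≈ -51.3 km.

(113.7, -51.3)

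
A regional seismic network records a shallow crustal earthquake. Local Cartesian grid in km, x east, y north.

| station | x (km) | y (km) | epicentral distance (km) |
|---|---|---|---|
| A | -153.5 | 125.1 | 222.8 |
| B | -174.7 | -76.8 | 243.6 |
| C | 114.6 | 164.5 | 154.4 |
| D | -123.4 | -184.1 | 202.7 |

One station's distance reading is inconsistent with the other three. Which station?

D

Solve using three stations at a time. Using A, B, C (subtract circle equations pairwise → linear system) gives (x, y) ≈ (46.1, 26.1).
Distances from that point to each station vs reported:
  A: calculated 222.8 vs reported 222.8 → residual 0.0 km
  B: calculated 243.6 vs reported 243.6 → residual 0.0 km
  C: calculated 154.4 vs reported 154.4 → residual 0.0 km
  D: calculated 270.0 vs reported 202.7 → residual 67.3 km
A, B, C are mutually consistent (residuals ≈ 0); D is off by 67.3 km.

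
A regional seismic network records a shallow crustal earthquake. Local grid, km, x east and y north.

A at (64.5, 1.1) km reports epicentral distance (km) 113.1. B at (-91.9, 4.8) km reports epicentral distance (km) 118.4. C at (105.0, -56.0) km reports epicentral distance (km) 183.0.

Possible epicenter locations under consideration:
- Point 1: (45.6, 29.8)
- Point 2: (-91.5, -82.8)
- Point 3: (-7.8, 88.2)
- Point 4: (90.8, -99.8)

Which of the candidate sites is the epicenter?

For each candidate, compare |candidate − station| to the reported distance:
Point 1: residuals A 78.7, B 21.4, C 78.6 → max 78.7 km
Point 2: residuals A 64.0, B 30.8, C 15.3 → max 64.0 km
Point 3: residuals A 0.1, B 0.0, C 0.1 → max 0.1 km
Point 4: residuals A 8.8, B 92.1, C 137.0 → max 137.0 km
Only Point 3 has all residuals ≈ 0.

Point 3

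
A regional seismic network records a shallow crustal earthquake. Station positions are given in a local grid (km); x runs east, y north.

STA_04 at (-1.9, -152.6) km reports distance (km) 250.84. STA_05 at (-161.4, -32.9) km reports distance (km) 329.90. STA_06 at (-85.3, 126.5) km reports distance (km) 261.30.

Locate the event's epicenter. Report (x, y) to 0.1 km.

160.7 km east, 38.4 km north

Circle about each station: (x + 1.9)² + (y + 152.6)² = 250.84²; (x + 161.4)² + (y + 32.9)² = 329.90²; (x + 85.3)² + (y − 126.5)² = 261.30².
Subtracting the STA_04 equation from the STA_05 and STA_06 equations removes the quadratic terms:
-319.0 x + 239.4 y = -42071.30
-166.8 x + 558.2 y = -5369.01
Solving the 2×2 system: x ≈ 160.7, y ≈ 38.4 km.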